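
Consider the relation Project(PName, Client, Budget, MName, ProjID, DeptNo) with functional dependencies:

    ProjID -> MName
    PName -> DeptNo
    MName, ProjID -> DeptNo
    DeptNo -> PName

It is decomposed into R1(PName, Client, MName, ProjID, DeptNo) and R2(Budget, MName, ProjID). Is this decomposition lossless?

No

Common attributes: R1 ∩ R2 = {MName, ProjID}.
Closure of {MName, ProjID}: MName, ProjID → DeptNo applies, adding DeptNo; DeptNo → PName applies, adding PName. So (MName, ProjID)⁺ = {PName, MName, ProjID, DeptNo}.
The closure contains neither all of R1 = {PName, Client, MName, ProjID, DeptNo} nor all of R2 = {Budget, MName, ProjID}, so the common attributes are not a superkey of either fragment. The join is lossy.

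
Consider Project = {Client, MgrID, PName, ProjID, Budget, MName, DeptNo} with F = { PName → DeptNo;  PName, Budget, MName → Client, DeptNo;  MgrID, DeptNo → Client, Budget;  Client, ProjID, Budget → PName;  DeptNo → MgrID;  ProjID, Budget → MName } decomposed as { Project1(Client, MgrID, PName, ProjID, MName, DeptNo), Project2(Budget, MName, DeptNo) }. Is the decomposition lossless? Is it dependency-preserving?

Lossless test: (MName, DeptNo)⁺ = {Client, MgrID, Budget, MName, DeptNo}, which contains all of one fragment — lossless.
Dependency preservation: the restricted closure of {Client, ProjID, Budget} across the fragments never reaches {PName}, so Client, ProjID, Budget → PName cannot be enforced without a join — not preserved.

lossless but not dependency-preserving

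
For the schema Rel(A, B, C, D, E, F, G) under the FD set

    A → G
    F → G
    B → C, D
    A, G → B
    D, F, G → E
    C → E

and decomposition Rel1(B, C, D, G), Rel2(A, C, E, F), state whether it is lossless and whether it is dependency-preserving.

lossy and not dependency-preserving

Lossless test: (C)⁺ = {C, E}, which is a superkey of neither fragment — lossy.
Dependency preservation: the restricted closure of {A} across the fragments never reaches {G}, so A → G cannot be enforced without a join — not preserved.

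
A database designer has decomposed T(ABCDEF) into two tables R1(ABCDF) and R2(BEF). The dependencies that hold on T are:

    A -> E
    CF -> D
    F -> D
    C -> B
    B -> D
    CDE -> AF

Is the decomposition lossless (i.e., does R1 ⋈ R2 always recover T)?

No

Common attributes: R1 ∩ R2 = {BF}.
Closure of {BF}: F → D applies, adding D. So (BF)⁺ = {BDF}.
The closure contains neither all of R1 = {ABCDF} nor all of R2 = {BEF}, so the common attributes are not a superkey of either fragment. The join is lossy.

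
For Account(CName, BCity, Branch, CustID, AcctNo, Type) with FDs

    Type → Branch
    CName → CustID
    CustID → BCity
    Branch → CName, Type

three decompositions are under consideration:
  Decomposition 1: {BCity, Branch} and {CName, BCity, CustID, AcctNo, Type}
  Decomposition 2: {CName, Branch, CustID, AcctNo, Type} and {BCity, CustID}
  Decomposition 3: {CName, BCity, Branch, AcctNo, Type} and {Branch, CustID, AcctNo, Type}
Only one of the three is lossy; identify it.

Decomposition 1

Decomposition 1: common = {BCity}, closure = {BCity} → lossy.
Decomposition 2: common = {CustID}, closure = {BCity, CustID} → lossless.
Decomposition 3: common = {Branch, AcctNo, Type}, closure = {CName, BCity, Branch, CustID, AcctNo, Type} → lossless.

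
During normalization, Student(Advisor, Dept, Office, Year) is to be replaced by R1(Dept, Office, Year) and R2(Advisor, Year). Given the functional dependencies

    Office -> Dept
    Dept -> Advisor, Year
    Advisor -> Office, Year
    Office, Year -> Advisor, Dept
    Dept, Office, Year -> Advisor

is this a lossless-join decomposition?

Common attributes: R1 ∩ R2 = {Year}.
No dependency enlarges {Year}, so (Year)⁺ = {Year}.
The closure contains neither all of R1 = {Dept, Office, Year} nor all of R2 = {Advisor, Year}, so the common attributes are not a superkey of either fragment. The join is lossy.

No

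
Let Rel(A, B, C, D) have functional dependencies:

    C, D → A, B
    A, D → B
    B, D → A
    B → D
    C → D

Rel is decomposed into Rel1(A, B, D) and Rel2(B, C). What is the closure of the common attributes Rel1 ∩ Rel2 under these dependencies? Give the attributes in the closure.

A, B, D

Rel1 ∩ Rel2 = {B}.
B → D applies, adding D
B, D → A applies, adding A
Closure: {A, B, D}.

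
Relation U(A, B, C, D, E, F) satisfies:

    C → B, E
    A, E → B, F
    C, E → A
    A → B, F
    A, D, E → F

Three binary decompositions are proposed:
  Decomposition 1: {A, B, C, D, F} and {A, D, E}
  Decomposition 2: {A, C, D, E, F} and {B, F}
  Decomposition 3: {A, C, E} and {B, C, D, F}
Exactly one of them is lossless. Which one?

Decomposition 1: common = {A, D}, closure = {A, B, D, F} → lossy.
Decomposition 2: common = {F}, closure = {F} → lossy.
Decomposition 3: common = {C}, closure = {A, B, C, E, F} → lossless.

Decomposition 3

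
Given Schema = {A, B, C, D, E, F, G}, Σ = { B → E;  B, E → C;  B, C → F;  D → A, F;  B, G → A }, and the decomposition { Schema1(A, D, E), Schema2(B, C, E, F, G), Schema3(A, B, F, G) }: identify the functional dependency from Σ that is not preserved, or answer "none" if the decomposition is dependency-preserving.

Check D → A, F: no single fragment contains all of {A, D, F}, and the restricted closure of {D} across the fragments never reaches {A, F}.
B → E is preserved.
B, E → C is preserved.
B, C → F is preserved.
B, G → A is preserved.

D → A, F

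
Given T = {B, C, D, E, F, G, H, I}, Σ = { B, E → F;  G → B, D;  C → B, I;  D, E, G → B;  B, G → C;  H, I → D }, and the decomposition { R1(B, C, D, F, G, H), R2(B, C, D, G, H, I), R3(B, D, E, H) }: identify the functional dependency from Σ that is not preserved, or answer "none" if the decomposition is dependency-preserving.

B, E → F

Check B, E → F: no single fragment contains all of {B, E, F}, and the restricted closure of {B, E} across the fragments never reaches {F}.
G → B, D is preserved.
C → B, I is preserved.
D, E, G → B is preserved.
B, G → C is preserved.
H, I → D is preserved.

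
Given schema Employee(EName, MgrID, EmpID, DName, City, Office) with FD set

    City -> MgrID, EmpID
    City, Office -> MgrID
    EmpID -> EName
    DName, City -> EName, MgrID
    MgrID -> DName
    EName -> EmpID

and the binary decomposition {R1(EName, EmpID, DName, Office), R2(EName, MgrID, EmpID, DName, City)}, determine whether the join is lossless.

No

Common attributes: R1 ∩ R2 = {EName, EmpID, DName}.
No dependency enlarges {EName, EmpID, DName}, so (EName, EmpID, DName)⁺ = {EName, EmpID, DName}.
The closure contains neither all of R1 = {EName, EmpID, DName, Office} nor all of R2 = {EName, MgrID, EmpID, DName, City}, so the common attributes are not a superkey of either fragment. The join is lossy.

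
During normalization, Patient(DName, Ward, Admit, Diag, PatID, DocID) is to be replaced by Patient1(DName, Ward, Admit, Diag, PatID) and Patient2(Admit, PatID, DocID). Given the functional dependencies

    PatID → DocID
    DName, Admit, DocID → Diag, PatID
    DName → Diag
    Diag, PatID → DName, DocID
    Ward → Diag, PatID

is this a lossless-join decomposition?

Common attributes: Patient1 ∩ Patient2 = {Admit, PatID}.
Closure of {Admit, PatID}: PatID → DocID applies, adding DocID. So (Admit, PatID)⁺ = {Admit, PatID, DocID}.
This closure contains every attribute of Patient2, so Patient1 ∩ Patient2 → Patient2. The join is lossless.

Yes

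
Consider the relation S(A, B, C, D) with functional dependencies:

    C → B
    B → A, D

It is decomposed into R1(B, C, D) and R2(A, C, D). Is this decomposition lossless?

Yes

Common attributes: R1 ∩ R2 = {C, D}.
Closure of {C, D}: C → B applies, adding B; B → A, D applies, adding A. So (C, D)⁺ = {A, B, C, D}.
This closure contains every attribute of R1, so R1 ∩ R2 → R1. The join is lossless.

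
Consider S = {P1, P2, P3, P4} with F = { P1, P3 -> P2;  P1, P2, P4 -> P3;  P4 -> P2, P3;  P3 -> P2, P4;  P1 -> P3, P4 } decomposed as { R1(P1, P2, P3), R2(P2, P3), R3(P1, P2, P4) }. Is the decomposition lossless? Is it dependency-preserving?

Lossless test (chase): Rows 1 and 2 agree on P3; apply P3→P2, P4 and equate their P2, P4 entries. Rows 1 and 3 agree on P1; apply P1→P3, P4 and equate their P3, P4 entries. Row 1 is now all distinguished symbols — the join is lossless.
Dependency preservation: the restricted closure of {P4} across the fragments never reaches {P2, P3}, so P4 → P2, P3 cannot be enforced without a join — not preserved.

lossless but not dependency-preserving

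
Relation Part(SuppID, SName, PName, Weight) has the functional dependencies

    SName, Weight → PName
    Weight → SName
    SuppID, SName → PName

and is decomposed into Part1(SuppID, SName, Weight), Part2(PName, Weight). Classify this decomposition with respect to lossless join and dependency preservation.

lossless but not dependency-preserving

Lossless test: (Weight)⁺ = {SName, PName, Weight}, which contains all of one fragment — lossless.
Dependency preservation: the restricted closure of {SuppID, SName} across the fragments never reaches {PName}, so SuppID, SName → PName cannot be enforced without a join — not preserved.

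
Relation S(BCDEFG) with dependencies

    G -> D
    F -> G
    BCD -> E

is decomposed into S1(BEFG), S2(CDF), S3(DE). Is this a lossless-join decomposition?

Chase test. Columns are BCDEFG; row i has aⱼ where attribute j ∈ Si, else bᵢⱼ.
Initial tableau (one row per fragment):
  row 1: a1 b12 b13 a4 a5 a6
  row 2: b21 a2 a3 b24 a5 b26
  row 3: b31 b32 a3 a4 b35 b36
Rows 1 and 2 agree on F; apply F→G and equate their G entries.
Rows 1 and 2 agree on G; apply G→D and equate their D entries.
No row becomes fully distinguished — the join is lossy.

No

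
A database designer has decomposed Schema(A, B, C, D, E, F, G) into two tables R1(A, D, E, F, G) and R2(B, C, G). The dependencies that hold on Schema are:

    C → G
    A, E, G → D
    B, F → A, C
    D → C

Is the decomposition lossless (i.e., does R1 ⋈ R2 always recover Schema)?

No

Common attributes: R1 ∩ R2 = {G}.
No dependency enlarges {G}, so (G)⁺ = {G}.
The closure contains neither all of R1 = {A, D, E, F, G} nor all of R2 = {B, C, G}, so the common attributes are not a superkey of either fragment. The join is lossy.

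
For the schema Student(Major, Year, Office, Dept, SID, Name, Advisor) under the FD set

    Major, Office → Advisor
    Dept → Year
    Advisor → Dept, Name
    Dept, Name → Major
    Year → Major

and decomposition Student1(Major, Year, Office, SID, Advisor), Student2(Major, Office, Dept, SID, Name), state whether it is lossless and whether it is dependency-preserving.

lossless but not dependency-preserving

Lossless test: (Major, Office, SID)⁺ = {Major, Year, Office, Dept, SID, Name, Advisor}, which contains all of one fragment — lossless.
Dependency preservation: the restricted closure of {Dept} across the fragments never reaches {Year}, so Dept → Year cannot be enforced without a join — not preserved.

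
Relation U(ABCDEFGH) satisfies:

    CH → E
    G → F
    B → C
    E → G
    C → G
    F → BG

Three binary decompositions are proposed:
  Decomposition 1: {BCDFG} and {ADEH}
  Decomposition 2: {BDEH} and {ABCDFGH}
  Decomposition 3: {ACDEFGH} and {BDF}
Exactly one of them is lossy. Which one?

Decomposition 1

Decomposition 1: common = {D}, closure = {D} → lossy.
Decomposition 2: common = {BDH}, closure = {BCDEFGH} → lossless.
Decomposition 3: common = {DF}, closure = {BCDFG} → lossless.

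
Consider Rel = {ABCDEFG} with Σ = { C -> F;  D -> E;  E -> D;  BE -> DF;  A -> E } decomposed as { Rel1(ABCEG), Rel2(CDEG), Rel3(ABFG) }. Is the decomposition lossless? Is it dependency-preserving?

lossless but not dependency-preserving

Lossless test (chase): Rows 1 and 2 agree on C; apply C→F and equate their F entries. Rows 1 and 2 agree on E; apply E→D and equate their D entries. Rows 1 and 3 agree on A; apply A→E and equate their E entries. Rows 1 and 3 agree on E; apply E→D and equate their D entries. Rows 1 and 3 agree on BE; apply BE→DF and equate their DF entries. Row 1 is now all distinguished symbols — the join is lossless.
Dependency preservation: the restricted closure of {C} across the fragments never reaches {F}, so C → F cannot be enforced without a join — not preserved.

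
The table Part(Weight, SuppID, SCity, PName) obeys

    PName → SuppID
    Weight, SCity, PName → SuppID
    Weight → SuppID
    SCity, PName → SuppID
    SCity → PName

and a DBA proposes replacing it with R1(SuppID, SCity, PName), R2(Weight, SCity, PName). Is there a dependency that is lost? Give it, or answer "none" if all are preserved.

Check Weight → SuppID: no single fragment contains all of {Weight, SuppID}, and the restricted closure of {Weight} across the fragments never reaches {SuppID}.
PName → SuppID is preserved.
Weight, SCity, PName → SuppID is preserved.
SCity, PName → SuppID is preserved.
SCity → PName is preserved.

Weight → SuppID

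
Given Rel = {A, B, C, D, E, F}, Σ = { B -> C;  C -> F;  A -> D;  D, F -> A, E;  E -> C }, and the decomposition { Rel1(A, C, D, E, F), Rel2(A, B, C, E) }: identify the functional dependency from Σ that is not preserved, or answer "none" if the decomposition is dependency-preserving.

B → C lies within Rel2.
C → F lies within Rel1.
A → D lies within Rel1.
D, F → A, E lies within Rel1.
E → C lies within Rel1.
Every dependency is enforceable on the fragments, so the decomposition is dependency-preserving.

none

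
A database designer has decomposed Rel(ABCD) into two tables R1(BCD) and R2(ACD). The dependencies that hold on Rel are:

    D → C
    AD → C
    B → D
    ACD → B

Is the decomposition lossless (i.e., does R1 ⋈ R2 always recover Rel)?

Common attributes: R1 ∩ R2 = {CD}.
No dependency enlarges {CD}, so (CD)⁺ = {CD}.
The closure contains neither all of R1 = {BCD} nor all of R2 = {ACD}, so the common attributes are not a superkey of either fragment. The join is lossy.

No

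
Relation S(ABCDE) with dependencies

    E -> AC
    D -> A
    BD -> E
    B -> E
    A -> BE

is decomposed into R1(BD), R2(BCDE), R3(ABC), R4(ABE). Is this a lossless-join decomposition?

Chase test. Columns are ABCDE; row i has aⱼ where attribute j ∈ Ri, else bᵢⱼ.
Initial tableau (one row per fragment):
  row 1: b11 a2 b13 a4 b15
  row 2: b21 a2 a3 a4 a5
  row 3: a1 a2 a3 b34 b35
  row 4: a1 a2 b43 b44 a5
Rows 2 and 4 agree on E; apply E→AC and equate their AC entries.
Rows 1 and 2 agree on D; apply D→A and equate their A entries.
Rows 1 and 2 agree on BD; apply BD→E and equate their E entries.
Rows 1 and 3 agree on B; apply B→E and equate their E entries.
Rows 1 and 2 agree on E; apply E→AC and equate their AC entries.
Row 1 is now all distinguished symbols — the join is lossless.

Yes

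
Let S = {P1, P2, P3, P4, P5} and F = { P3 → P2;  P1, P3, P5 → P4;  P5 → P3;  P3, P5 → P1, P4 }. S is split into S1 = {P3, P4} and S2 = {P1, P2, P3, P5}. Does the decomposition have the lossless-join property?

No

Common attributes: S1 ∩ S2 = {P3}.
Closure of {P3}: P3 → P2 applies, adding P2. So (P3)⁺ = {P2, P3}.
The closure contains neither all of S1 = {P3, P4} nor all of S2 = {P1, P2, P3, P5}, so the common attributes are not a superkey of either fragment. The join is lossy.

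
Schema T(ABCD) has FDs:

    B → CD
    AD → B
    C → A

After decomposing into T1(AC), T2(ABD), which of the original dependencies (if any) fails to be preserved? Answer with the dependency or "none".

Check B → CD: no single fragment contains all of {BCD}, and the restricted closure of {B} across the fragments never reaches {CD}.
AD → B is preserved.
C → A is preserved.

B → CD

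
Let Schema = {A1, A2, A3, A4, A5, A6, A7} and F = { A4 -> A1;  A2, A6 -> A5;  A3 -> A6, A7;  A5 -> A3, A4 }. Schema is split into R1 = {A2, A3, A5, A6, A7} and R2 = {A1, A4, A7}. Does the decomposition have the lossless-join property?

No

Common attributes: R1 ∩ R2 = {A7}.
No dependency enlarges {A7}, so (A7)⁺ = {A7}.
The closure contains neither all of R1 = {A2, A3, A5, A6, A7} nor all of R2 = {A1, A4, A7}, so the common attributes are not a superkey of either fragment. The join is lossy.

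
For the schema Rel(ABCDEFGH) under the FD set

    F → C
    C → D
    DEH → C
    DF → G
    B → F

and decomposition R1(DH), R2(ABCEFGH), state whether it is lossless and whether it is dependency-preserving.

Lossless test: (H)⁺ = {H}, which is a superkey of neither fragment — lossy.
Dependency preservation: the restricted closure of {C} across the fragments never reaches {D}, so C → D cannot be enforced without a join — not preserved.

lossy and not dependency-preserving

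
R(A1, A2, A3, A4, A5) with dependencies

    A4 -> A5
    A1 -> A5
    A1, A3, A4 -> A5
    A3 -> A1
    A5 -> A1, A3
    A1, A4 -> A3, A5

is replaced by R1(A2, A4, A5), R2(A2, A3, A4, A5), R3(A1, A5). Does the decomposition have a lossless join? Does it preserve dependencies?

lossless and dependency-preserving

Lossless test (chase): Rows 1 and 2 agree on A5; apply A5→A1, A3 and equate their A1, A3 entries. Rows 1 and 3 agree on A5; apply A5→A1, A3 and equate their A1, A3 entries. Row 1 is now all distinguished symbols — the join is lossless.
Dependency preservation: A1, A3, A4 → A5; A3 → A1; A5 → A1, A3; A1, A4 → A3, A5 are not contained in any single fragment, but the restricted closure of each left-hand side across the fragments still reaches the right-hand side; the remaining FDs each lie inside some fragment. All dependencies are preserved.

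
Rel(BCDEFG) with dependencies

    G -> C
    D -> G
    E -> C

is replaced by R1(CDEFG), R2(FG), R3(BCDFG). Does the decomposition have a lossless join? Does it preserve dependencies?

Lossless test (chase): Rows 1 and 2 agree on G; apply G→C and equate their C entries. No row becomes fully distinguished — the join is lossy.
Dependency preservation: every FD's attributes lie within a single fragment, so each can be enforced locally — preserved.

lossy but dependency-preserving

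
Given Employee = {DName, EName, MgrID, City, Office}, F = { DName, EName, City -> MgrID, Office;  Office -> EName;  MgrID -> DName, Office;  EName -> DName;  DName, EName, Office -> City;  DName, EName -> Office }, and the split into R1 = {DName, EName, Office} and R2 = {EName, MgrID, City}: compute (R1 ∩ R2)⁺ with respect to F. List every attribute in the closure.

R1 ∩ R2 = {EName}.
EName → DName applies, adding DName
DName, EName → Office applies, adding Office
DName, EName, Office → City applies, adding City
DName, EName, City → MgrID, Office applies, adding MgrID
Closure: {DName, EName, MgrID, City, Office}.

DName, EName, MgrID, City, Office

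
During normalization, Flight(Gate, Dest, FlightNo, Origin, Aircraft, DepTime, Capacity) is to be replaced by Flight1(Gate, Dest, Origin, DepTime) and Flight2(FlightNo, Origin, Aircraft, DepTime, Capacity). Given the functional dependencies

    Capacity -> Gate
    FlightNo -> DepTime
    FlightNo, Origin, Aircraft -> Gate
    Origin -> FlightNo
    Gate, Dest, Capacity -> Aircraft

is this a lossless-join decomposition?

No

Common attributes: Flight1 ∩ Flight2 = {Origin, DepTime}.
Closure of {Origin, DepTime}: Origin → FlightNo applies, adding FlightNo. So (Origin, DepTime)⁺ = {FlightNo, Origin, DepTime}.
The closure contains neither all of Flight1 = {Gate, Dest, Origin, DepTime} nor all of Flight2 = {FlightNo, Origin, Aircraft, DepTime, Capacity}, so the common attributes are not a superkey of either fragment. The join is lossy.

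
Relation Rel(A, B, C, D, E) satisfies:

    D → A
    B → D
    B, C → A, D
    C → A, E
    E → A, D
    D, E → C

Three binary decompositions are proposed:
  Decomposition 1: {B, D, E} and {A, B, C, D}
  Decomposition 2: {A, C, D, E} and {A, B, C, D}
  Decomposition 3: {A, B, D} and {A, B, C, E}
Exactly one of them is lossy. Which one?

Decomposition 1

Decomposition 1: common = {B, D}, closure = {A, B, D} → lossy.
Decomposition 2: common = {A, C, D}, closure = {A, C, D, E} → lossless.
Decomposition 3: common = {A, B}, closure = {A, B, D} → lossless.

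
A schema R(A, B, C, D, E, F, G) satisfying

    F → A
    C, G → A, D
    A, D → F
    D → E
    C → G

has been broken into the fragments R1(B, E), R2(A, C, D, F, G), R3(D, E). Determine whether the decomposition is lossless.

No

Chase test. Columns are A, B, C, D, E, F, G; row i has aⱼ where attribute j ∈ Ri, else bᵢⱼ.
Initial tableau (one row per fragment):
  row 1: b11 a2 b13 b14 a5 b16 b17
  row 2: a1 b22 a3 a4 b25 a6 a7
  row 3: b31 b32 b33 a4 a5 b36 b37
Rows 2 and 3 agree on D; apply D→E and equate their E entries.
No row becomes fully distinguished — the join is lossy.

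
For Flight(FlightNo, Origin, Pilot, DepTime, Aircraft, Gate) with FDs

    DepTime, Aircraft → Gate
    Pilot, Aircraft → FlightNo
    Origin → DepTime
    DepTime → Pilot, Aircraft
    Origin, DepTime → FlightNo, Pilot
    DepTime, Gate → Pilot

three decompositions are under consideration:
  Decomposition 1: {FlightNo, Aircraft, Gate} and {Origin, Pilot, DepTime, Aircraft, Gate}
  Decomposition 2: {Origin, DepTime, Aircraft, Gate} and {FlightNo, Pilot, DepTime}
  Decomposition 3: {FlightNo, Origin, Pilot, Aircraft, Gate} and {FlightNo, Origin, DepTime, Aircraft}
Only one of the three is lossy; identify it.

Decomposition 1

Decomposition 1: common = {Aircraft, Gate}, closure = {Aircraft, Gate} → lossy.
Decomposition 2: common = {DepTime}, closure = {FlightNo, Pilot, DepTime, Aircraft, Gate} → lossless.
Decomposition 3: common = {FlightNo, Origin, Aircraft}, closure = {FlightNo, Origin, Pilot, DepTime, Aircraft, Gate} → lossless.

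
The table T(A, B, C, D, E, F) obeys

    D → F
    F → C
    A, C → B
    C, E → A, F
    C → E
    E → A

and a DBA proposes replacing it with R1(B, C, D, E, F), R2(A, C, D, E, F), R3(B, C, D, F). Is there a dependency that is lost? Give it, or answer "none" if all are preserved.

D → F lies within R1.
F → C lies within R1.
A, C → B: restricted closure across fragments reaches B.
C, E → A, F lies within R2.
C → E lies within R1.
E → A lies within R2.
Every dependency is enforceable on the fragments, so the decomposition is dependency-preserving.

none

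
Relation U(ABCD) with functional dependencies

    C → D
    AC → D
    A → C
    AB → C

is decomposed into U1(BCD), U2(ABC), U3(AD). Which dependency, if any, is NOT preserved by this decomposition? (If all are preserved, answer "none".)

C → D lies within U1.
AC → D: restricted closure across fragments reaches D.
A → C lies within U2.
AB → C lies within U2.
Every dependency is enforceable on the fragments, so the decomposition is dependency-preserving.

none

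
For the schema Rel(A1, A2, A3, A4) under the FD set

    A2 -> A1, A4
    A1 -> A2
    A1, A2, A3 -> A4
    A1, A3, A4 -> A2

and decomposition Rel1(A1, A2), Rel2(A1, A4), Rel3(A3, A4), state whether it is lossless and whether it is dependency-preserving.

lossy but dependency-preserving

Lossless test (chase): Rows 1 and 2 agree on A1; apply A1→A2 and equate their A2 entries. Rows 1 and 2 agree on A2; apply A2→A1, A4 and equate their A1, A4 entries. No row becomes fully distinguished — the join is lossy.
Dependency preservation: A2 → A1, A4; A1, A2, A3 → A4; A1, A3, A4 → A2 are not contained in any single fragment, but the restricted closure of each left-hand side across the fragments still reaches the right-hand side; the remaining FDs each lie inside some fragment. All dependencies are preserved.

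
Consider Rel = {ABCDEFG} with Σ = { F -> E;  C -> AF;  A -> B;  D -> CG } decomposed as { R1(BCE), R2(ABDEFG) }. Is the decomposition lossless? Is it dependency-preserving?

Lossless test: (BE)⁺ = {BE}, which is a superkey of neither fragment — lossy.
Dependency preservation: the restricted closure of {C} across the fragments never reaches {AF}, so C → AF cannot be enforced without a join — not preserved.

lossy and not dependency-preserving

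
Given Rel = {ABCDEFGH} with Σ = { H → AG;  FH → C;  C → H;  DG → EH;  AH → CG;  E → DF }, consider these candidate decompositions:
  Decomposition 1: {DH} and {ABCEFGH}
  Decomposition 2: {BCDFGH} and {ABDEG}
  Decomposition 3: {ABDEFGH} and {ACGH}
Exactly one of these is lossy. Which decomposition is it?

Decomposition 1: common = {H}, closure = {ACGH} → lossy.
Decomposition 2: common = {BDG}, closure = {ABCDEFGH} → lossless.
Decomposition 3: common = {AGH}, closure = {ACGH} → lossless.

Decomposition 1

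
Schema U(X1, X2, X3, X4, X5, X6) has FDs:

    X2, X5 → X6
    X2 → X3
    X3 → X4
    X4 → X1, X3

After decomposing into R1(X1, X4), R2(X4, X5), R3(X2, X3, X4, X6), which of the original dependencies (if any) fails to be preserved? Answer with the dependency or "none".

Check X2, X5 → X6: no single fragment contains all of {X2, X5, X6}, and the restricted closure of {X2, X5} across the fragments never reaches {X6}.
X2 → X3 is preserved.
X3 → X4 is preserved.
X4 → X1, X3 is preserved.

X2, X5 → X6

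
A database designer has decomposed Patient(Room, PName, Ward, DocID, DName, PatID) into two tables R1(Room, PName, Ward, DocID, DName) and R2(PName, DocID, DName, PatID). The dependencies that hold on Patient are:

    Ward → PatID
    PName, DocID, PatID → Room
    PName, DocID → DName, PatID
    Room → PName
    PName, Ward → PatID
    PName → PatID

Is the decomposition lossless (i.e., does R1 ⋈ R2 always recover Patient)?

Common attributes: R1 ∩ R2 = {PName, DocID, DName}.
Closure of {PName, DocID, DName}: PName, DocID → DName, PatID applies, adding PatID; PName, DocID, PatID → Room applies, adding Room. So (PName, DocID, DName)⁺ = {Room, PName, DocID, DName, PatID}.
This closure contains every attribute of R2, so R1 ∩ R2 → R2. The join is lossless.

Yes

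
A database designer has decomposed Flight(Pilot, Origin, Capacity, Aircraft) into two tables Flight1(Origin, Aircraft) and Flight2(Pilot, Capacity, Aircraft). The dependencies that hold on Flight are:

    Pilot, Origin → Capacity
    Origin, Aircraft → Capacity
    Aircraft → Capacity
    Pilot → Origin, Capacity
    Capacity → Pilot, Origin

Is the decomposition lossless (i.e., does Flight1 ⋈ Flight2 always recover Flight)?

Yes

Common attributes: Flight1 ∩ Flight2 = {Aircraft}.
Closure of {Aircraft}: Aircraft → Capacity applies, adding Capacity; Capacity → Pilot, Origin applies, adding Pilot, Origin. So (Aircraft)⁺ = {Pilot, Origin, Capacity, Aircraft}.
This closure contains every attribute of Flight1, so Flight1 ∩ Flight2 → Flight1. The join is lossless.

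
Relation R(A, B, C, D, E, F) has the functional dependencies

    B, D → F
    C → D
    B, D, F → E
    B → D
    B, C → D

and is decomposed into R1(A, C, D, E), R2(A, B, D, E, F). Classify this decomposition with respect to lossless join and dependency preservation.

Lossless test: (A, D, E)⁺ = {A, D, E}, which is a superkey of neither fragment — lossy.
Dependency preservation: B, C → D is not contained in any single fragment, but the restricted closure of its left-hand side across the fragments still reaches the right-hand side; the remaining FDs each lie inside some fragment. All dependencies are preserved.

lossy but dependency-preserving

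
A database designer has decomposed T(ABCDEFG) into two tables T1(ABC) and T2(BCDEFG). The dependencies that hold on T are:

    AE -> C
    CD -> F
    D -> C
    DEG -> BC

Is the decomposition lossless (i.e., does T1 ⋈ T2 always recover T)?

No

Common attributes: T1 ∩ T2 = {BC}.
No dependency enlarges {BC}, so (BC)⁺ = {BC}.
The closure contains neither all of T1 = {ABC} nor all of T2 = {BCDEFG}, so the common attributes are not a superkey of either fragment. The join is lossy.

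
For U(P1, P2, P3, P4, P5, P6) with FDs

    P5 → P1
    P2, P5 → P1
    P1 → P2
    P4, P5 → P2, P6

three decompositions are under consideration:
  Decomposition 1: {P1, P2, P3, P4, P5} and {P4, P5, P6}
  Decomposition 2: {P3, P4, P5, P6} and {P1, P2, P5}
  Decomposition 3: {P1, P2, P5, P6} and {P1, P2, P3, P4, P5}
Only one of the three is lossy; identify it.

Decomposition 1: common = {P4, P5}, closure = {P1, P2, P4, P5, P6} → lossless.
Decomposition 2: common = {P5}, closure = {P1, P2, P5} → lossless.
Decomposition 3: common = {P1, P2, P5}, closure = {P1, P2, P5} → lossy.

Decomposition 3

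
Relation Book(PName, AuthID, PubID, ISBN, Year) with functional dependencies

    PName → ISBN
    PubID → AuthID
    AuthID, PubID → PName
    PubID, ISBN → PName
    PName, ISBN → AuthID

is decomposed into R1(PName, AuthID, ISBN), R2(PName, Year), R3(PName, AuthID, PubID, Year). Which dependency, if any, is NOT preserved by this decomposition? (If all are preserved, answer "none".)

PName → ISBN lies within R1.
PubID → AuthID lies within R3.
AuthID, PubID → PName lies within R3.
PubID, ISBN → PName: restricted closure across fragments reaches PName.
PName, ISBN → AuthID lies within R1.
Every dependency is enforceable on the fragments, so the decomposition is dependency-preserving.

none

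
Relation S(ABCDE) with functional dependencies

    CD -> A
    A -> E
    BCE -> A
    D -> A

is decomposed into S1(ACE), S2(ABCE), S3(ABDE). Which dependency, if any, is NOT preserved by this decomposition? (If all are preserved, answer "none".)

none

CD → A: restricted closure across fragments reaches A.
A → E lies within S1.
BCE → A lies within S2.
D → A lies within S3.
Every dependency is enforceable on the fragments, so the decomposition is dependency-preserving.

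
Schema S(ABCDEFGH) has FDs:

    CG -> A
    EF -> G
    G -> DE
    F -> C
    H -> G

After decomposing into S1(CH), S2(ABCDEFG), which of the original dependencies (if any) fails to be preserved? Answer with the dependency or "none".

Check H → G: no single fragment contains all of {GH}, and the restricted closure of {H} across the fragments never reaches {G}.
CG → A is preserved.
EF → G is preserved.
G → DE is preserved.
F → C is preserved.

H -> G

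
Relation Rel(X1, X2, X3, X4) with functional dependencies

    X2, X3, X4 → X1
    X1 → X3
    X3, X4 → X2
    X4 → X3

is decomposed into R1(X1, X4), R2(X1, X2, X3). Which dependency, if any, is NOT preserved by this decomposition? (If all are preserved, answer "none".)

X3, X4 → X2

Check X3, X4 → X2: no single fragment contains all of {X2, X3, X4}, and the restricted closure of {X3, X4} across the fragments never reaches {X2}.
X2, X3, X4 → X1 is preserved.
X1 → X3 is preserved.
X4 → X3 is preserved.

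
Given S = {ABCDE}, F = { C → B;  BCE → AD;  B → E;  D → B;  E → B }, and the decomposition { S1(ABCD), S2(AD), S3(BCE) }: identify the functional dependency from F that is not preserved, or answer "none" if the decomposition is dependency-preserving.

none

C → B lies within S1.
BCE → AD: restricted closure across fragments reaches AD.
B → E lies within S3.
D → B lies within S1.
E → B lies within S3.
Every dependency is enforceable on the fragments, so the decomposition is dependency-preserving.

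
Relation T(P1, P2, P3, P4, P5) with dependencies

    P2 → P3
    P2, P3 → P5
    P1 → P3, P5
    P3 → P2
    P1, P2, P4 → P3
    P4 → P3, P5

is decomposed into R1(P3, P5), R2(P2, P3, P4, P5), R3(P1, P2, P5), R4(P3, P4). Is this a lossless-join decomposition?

No

Chase test. Columns are P1, P2, P3, P4, P5; row i has aⱼ where attribute j ∈ Ri, else bᵢⱼ.
Initial tableau (one row per fragment):
  row 1: b11 b12 a3 b14 a5
  row 2: b21 a2 a3 a4 a5
  row 3: a1 a2 b33 b34 a5
  row 4: b41 b42 a3 a4 b45
Rows 2 and 3 agree on P2; apply P2→P3 and equate their P3 entries.
Rows 1 and 2 agree on P3; apply P3→P2 and equate their P2 entries.
Rows 1 and 4 agree on P3; apply P3→P2 and equate their P2 entries.
Rows 2 and 4 agree on P4; apply P4→P3, P5 and equate their P3, P5 entries.
No row becomes fully distinguished — the join is lossy.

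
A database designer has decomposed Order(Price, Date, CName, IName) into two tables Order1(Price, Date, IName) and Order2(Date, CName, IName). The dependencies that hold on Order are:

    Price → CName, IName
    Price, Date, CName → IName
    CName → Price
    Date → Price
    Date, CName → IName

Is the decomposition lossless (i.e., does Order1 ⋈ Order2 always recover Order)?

Yes

Common attributes: Order1 ∩ Order2 = {Date, IName}.
Closure of {Date, IName}: Date → Price applies, adding Price; Price → CName, IName applies, adding CName. So (Date, IName)⁺ = {Price, Date, CName, IName}.
This closure contains every attribute of Order1, so Order1 ∩ Order2 → Order1. The join is lossless.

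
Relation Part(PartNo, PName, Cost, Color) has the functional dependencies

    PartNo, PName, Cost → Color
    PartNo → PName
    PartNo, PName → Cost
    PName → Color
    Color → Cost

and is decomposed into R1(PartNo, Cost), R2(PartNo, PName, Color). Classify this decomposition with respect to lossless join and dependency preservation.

Lossless test: (PartNo)⁺ = {PartNo, PName, Cost, Color}, which contains all of one fragment — lossless.
Dependency preservation: the restricted closure of {Color} across the fragments never reaches {Cost}, so Color → Cost cannot be enforced without a join — not preserved.

lossless but not dependency-preserving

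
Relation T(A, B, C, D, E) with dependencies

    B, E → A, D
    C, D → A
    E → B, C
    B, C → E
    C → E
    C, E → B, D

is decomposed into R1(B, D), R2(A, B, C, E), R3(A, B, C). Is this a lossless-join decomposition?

No

Chase test. Columns are A, B, C, D, E; row i has aⱼ where attribute j ∈ Ri, else bᵢⱼ.
Initial tableau (one row per fragment):
  row 1: b11 a2 b13 a4 b15
  row 2: a1 a2 a3 b24 a5
  row 3: a1 a2 a3 b34 b35
Rows 2 and 3 agree on B, C; apply B, C→E and equate their E entries.
Rows 2 and 3 agree on C, E; apply C, E→B, D and equate their B, D entries.
No row becomes fully distinguished — the join is lossy.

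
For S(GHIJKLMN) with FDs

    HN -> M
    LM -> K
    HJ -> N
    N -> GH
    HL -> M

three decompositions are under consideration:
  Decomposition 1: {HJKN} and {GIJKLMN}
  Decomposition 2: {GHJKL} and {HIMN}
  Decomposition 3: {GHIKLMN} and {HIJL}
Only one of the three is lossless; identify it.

Decomposition 1

Decomposition 1: common = {JKN}, closure = {GHJKMN} → lossless.
Decomposition 2: common = {H}, closure = {H} → lossy.
Decomposition 3: common = {HIL}, closure = {HIKLM} → lossy.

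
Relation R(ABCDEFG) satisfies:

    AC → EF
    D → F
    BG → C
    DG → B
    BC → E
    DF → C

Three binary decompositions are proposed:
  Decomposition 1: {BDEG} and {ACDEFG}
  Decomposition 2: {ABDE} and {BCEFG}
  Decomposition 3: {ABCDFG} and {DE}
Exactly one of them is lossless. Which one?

Decomposition 1: common = {DEG}, closure = {BCDEFG} → lossless.
Decomposition 2: common = {BE}, closure = {BE} → lossy.
Decomposition 3: common = {D}, closure = {CDF} → lossy.

Decomposition 1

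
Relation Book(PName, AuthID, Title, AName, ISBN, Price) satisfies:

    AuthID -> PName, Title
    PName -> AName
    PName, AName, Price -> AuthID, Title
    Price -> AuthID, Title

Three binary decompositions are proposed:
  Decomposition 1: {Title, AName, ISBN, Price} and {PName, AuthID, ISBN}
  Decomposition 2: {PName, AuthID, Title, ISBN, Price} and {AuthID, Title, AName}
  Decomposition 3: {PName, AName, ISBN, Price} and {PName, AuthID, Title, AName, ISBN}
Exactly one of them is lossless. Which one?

Decomposition 1: common = {ISBN}, closure = {ISBN} → lossy.
Decomposition 2: common = {AuthID, Title}, closure = {PName, AuthID, Title, AName} → lossless.
Decomposition 3: common = {PName, AName, ISBN}, closure = {PName, AName, ISBN} → lossy.

Decomposition 2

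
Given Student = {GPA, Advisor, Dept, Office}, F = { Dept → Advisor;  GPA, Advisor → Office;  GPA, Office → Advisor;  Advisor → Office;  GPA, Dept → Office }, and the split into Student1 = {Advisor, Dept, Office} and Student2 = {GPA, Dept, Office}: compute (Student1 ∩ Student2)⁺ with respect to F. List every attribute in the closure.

Student1 ∩ Student2 = {Dept, Office}.
Dept → Advisor applies, adding Advisor
Closure: {Advisor, Dept, Office}.

Advisor, Dept, Office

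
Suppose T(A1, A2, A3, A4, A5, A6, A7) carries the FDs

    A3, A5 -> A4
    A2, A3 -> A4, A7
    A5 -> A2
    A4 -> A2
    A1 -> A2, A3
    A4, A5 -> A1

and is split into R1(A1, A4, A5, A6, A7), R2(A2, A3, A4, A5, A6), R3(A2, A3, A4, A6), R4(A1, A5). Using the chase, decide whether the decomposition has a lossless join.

Yes

Chase test. Columns are A1, A2, A3, A4, A5, A6, A7; row i has aⱼ where attribute j ∈ Ri, else bᵢⱼ.
Initial tableau (one row per fragment):
  row 1: a1 b12 b13 a4 a5 a6 a7
  row 2: b21 a2 a3 a4 a5 a6 b27
  row 3: b31 a2 a3 a4 b35 a6 b37
  row 4: a1 b42 b43 b44 a5 b46 b47
Rows 2 and 3 agree on A2, A3; apply A2, A3→A4, A7 and equate their A4, A7 entries.
Rows 1 and 2 agree on A5; apply A5→A2 and equate their A2 entries.
Rows 1 and 4 agree on A5; apply A5→A2 and equate their A2 entries.
Rows 1 and 4 agree on A1; apply A1→A2, A3 and equate their A2, A3 entries.
Rows 1 and 2 agree on A4, A5; apply A4, A5→A1 and equate their A1 entries.
Rows 1 and 4 agree on A3, A5; apply A3, A5→A4 and equate their A4 entries.
Rows 1 and 4 agree on A2, A3; apply A2, A3→A4, A7 and equate their A4, A7 entries.
Rows 1 and 2 agree on A1; apply A1→A2, A3 and equate their A2, A3 entries.
Rows 1 and 2 agree on A2, A3; apply A2, A3→A4, A7 and equate their A4, A7 entries.
Row 1 is now all distinguished symbols — the join is lossless.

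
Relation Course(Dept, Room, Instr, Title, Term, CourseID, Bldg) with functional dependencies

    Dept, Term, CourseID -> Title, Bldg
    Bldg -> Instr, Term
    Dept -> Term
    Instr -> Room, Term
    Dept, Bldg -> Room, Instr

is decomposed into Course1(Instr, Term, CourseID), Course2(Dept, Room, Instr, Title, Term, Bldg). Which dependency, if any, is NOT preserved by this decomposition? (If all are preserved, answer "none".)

Dept, Term, CourseID -> Title, Bldg

Check Dept, Term, CourseID → Title, Bldg: no single fragment contains all of {Dept, Title, Term, CourseID, Bldg}, and the restricted closure of {Dept, Term, CourseID} across the fragments never reaches {Title, Bldg}.
Bldg → Instr, Term is preserved.
Dept → Term is preserved.
Instr → Room, Term is preserved.
Dept, Bldg → Room, Instr is preserved.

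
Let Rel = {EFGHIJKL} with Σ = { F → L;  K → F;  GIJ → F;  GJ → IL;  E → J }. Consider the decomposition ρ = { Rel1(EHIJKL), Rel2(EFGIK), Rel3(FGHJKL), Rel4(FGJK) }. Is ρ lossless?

No

Chase test. Columns are EFGHIJKL; row i has aⱼ where attribute j ∈ Reli, else bᵢⱼ.
Initial tableau (one row per fragment):
  row 1: a1 b12 b13 a4 a5 a6 a7 a8
  row 2: a1 a2 a3 b24 a5 b26 a7 b28
  row 3: b31 a2 a3 a4 b35 a6 a7 a8
  row 4: b41 a2 a3 b44 b45 a6 a7 b48
Rows 2 and 3 agree on F; apply F→L and equate their L entries.
Rows 2 and 4 agree on F; apply F→L and equate their L entries.
Rows 1 and 2 agree on K; apply K→F and equate their F entries.
Rows 3 and 4 agree on GJ; apply GJ→IL and equate their IL entries.
Rows 1 and 2 agree on E; apply E→J and equate their J entries.
Rows 2 and 3 agree on GJ; apply GJ→IL and equate their IL entries.
No row becomes fully distinguished — the join is lossy.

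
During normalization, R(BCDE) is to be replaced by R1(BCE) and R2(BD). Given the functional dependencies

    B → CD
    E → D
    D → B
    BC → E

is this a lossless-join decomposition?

Common attributes: R1 ∩ R2 = {B}.
Closure of {B}: B → CD applies, adding CD; BC → E applies, adding E. So (B)⁺ = {BCDE}.
This closure contains every attribute of R1, so R1 ∩ R2 → R1. The join is lossless.

Yes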